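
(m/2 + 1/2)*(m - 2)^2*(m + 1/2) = m^4/2 - 5*m^3/4 - 3*m^2/4 + 2*m + 1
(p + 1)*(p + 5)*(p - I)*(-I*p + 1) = -I*p^4 - 6*I*p^3 - 6*I*p^2 - 6*I*p - 5*I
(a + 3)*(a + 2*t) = a^2 + 2*a*t + 3*a + 6*t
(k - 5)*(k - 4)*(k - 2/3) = k^3 - 29*k^2/3 + 26*k - 40/3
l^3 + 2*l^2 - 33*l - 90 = (l - 6)*(l + 3)*(l + 5)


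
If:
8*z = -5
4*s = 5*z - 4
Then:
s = -57/32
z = -5/8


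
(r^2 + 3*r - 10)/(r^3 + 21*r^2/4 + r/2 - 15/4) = 4*(r - 2)/(4*r^2 + r - 3)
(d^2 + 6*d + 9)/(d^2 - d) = (d^2 + 6*d + 9)/(d*(d - 1))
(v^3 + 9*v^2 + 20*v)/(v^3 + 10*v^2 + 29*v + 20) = v/(v + 1)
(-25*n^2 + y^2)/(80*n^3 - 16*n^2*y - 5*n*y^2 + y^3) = (5*n + y)/(-16*n^2 + y^2)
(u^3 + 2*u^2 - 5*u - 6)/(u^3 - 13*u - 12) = (u - 2)/(u - 4)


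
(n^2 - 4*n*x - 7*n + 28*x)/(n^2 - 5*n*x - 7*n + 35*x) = (-n + 4*x)/(-n + 5*x)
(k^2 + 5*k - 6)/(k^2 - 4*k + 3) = (k + 6)/(k - 3)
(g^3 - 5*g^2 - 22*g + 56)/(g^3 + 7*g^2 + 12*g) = (g^2 - 9*g + 14)/(g*(g + 3))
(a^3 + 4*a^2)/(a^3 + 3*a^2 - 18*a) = a*(a + 4)/(a^2 + 3*a - 18)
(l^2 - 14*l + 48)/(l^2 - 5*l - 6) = (l - 8)/(l + 1)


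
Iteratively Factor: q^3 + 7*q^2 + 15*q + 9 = (q + 3)*(q^2 + 4*q + 3) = (q + 1)*(q + 3)*(q + 3)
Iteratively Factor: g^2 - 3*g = (g)*(g - 3)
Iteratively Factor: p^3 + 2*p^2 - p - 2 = (p - 1)*(p^2 + 3*p + 2) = (p - 1)*(p + 2)*(p + 1)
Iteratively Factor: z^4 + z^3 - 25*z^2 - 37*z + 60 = (z + 4)*(z^3 - 3*z^2 - 13*z + 15) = (z - 5)*(z + 4)*(z^2 + 2*z - 3) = (z - 5)*(z + 3)*(z + 4)*(z - 1)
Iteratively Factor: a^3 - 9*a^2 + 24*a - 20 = (a - 2)*(a^2 - 7*a + 10) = (a - 2)^2*(a - 5)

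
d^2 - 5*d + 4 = (d - 4)*(d - 1)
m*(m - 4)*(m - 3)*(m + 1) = m^4 - 6*m^3 + 5*m^2 + 12*m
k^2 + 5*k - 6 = (k - 1)*(k + 6)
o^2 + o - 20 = (o - 4)*(o + 5)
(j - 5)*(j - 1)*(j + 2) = j^3 - 4*j^2 - 7*j + 10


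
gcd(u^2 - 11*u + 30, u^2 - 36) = u - 6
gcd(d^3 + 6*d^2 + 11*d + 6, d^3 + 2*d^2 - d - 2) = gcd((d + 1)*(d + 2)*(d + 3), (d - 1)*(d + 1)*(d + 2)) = d^2 + 3*d + 2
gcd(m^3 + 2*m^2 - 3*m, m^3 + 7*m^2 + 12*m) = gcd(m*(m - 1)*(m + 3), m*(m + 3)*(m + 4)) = m^2 + 3*m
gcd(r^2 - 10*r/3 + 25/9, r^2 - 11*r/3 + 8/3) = 1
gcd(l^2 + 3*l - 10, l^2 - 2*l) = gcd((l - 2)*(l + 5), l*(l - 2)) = l - 2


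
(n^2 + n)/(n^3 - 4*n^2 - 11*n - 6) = n/(n^2 - 5*n - 6)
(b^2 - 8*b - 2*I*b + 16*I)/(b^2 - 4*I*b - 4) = (b - 8)/(b - 2*I)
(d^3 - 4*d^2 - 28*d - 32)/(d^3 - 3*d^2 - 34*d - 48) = (d + 2)/(d + 3)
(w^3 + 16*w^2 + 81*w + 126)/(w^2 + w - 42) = (w^2 + 9*w + 18)/(w - 6)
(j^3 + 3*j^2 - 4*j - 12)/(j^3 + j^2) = (j^3 + 3*j^2 - 4*j - 12)/(j^2*(j + 1))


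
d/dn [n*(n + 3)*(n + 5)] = 3*n^2 + 16*n + 15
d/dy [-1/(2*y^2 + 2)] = y/(y^2 + 1)^2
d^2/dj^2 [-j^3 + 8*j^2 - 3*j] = 16 - 6*j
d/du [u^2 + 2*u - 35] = 2*u + 2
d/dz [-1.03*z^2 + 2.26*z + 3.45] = 2.26 - 2.06*z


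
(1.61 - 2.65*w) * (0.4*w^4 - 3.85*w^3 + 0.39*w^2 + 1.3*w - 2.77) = -1.06*w^5 + 10.8465*w^4 - 7.232*w^3 - 2.8171*w^2 + 9.4335*w - 4.4597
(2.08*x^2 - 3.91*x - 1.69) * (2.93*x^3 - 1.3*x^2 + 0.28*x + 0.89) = 6.0944*x^5 - 14.1603*x^4 + 0.7137*x^3 + 2.9534*x^2 - 3.9531*x - 1.5041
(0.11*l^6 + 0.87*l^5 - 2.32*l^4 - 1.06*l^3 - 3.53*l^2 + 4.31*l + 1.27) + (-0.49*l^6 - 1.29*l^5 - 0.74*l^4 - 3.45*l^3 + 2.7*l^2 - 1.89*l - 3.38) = -0.38*l^6 - 0.42*l^5 - 3.06*l^4 - 4.51*l^3 - 0.83*l^2 + 2.42*l - 2.11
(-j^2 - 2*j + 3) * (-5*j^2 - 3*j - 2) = 5*j^4 + 13*j^3 - 7*j^2 - 5*j - 6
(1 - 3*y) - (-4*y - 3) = y + 4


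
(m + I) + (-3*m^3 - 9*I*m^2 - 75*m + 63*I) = -3*m^3 - 9*I*m^2 - 74*m + 64*I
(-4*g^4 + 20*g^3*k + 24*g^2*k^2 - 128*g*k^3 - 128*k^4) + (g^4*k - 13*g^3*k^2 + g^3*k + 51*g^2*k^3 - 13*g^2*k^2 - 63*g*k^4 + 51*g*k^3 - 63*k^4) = g^4*k - 4*g^4 - 13*g^3*k^2 + 21*g^3*k + 51*g^2*k^3 + 11*g^2*k^2 - 63*g*k^4 - 77*g*k^3 - 191*k^4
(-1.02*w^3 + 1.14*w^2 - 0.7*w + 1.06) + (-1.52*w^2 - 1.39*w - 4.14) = -1.02*w^3 - 0.38*w^2 - 2.09*w - 3.08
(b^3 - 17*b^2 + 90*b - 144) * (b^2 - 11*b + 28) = b^5 - 28*b^4 + 305*b^3 - 1610*b^2 + 4104*b - 4032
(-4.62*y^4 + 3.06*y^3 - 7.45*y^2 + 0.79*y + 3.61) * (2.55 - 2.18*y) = 10.0716*y^5 - 18.4518*y^4 + 24.044*y^3 - 20.7197*y^2 - 5.8553*y + 9.2055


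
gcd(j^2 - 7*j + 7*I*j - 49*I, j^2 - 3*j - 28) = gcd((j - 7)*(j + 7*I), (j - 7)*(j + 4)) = j - 7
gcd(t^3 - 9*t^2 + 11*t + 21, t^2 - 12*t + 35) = t - 7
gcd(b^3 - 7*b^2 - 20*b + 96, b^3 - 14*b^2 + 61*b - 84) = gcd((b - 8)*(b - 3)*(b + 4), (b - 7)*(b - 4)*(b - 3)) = b - 3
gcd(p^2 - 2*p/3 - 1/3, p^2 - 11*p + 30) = 1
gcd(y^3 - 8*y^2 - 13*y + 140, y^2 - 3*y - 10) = y - 5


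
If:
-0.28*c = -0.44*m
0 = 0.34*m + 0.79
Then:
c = -3.65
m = -2.32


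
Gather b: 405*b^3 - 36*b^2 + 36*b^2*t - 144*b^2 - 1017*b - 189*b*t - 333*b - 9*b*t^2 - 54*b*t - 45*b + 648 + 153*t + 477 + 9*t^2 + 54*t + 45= 405*b^3 + b^2*(36*t - 180) + b*(-9*t^2 - 243*t - 1395) + 9*t^2 + 207*t + 1170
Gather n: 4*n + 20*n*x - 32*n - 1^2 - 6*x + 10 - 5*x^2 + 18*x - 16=n*(20*x - 28) - 5*x^2 + 12*x - 7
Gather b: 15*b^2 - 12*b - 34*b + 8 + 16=15*b^2 - 46*b + 24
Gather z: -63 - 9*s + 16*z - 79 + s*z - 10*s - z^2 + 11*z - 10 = -19*s - z^2 + z*(s + 27) - 152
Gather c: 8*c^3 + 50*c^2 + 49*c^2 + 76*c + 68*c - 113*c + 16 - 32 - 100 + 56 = 8*c^3 + 99*c^2 + 31*c - 60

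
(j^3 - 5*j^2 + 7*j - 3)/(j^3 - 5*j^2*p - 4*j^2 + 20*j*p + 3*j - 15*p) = (1 - j)/(-j + 5*p)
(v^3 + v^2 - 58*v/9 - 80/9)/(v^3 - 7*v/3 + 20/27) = 3*(3*v^2 - 2*v - 16)/(9*v^2 - 15*v + 4)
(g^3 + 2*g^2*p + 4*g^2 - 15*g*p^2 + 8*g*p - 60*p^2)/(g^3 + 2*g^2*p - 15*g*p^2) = (g + 4)/g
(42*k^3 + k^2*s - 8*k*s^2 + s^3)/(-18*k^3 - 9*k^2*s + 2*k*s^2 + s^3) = (-7*k + s)/(3*k + s)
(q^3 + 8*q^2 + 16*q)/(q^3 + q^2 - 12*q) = (q + 4)/(q - 3)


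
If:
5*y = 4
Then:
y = 4/5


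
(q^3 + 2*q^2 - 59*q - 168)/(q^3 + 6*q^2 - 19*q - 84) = (q - 8)/(q - 4)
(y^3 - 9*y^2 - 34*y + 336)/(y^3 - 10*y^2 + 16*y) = (y^2 - y - 42)/(y*(y - 2))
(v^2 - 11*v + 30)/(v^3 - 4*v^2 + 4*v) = (v^2 - 11*v + 30)/(v*(v^2 - 4*v + 4))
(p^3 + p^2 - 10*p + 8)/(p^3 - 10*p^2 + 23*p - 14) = (p + 4)/(p - 7)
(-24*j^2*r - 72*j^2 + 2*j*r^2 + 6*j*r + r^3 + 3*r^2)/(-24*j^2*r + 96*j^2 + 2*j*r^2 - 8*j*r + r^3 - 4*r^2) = (r + 3)/(r - 4)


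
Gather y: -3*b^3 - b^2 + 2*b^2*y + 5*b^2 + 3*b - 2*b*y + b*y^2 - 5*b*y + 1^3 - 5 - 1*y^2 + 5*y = -3*b^3 + 4*b^2 + 3*b + y^2*(b - 1) + y*(2*b^2 - 7*b + 5) - 4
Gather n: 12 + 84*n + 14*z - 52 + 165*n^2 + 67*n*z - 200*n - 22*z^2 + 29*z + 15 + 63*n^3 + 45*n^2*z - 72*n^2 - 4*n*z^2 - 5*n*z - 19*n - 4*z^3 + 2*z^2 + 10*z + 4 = 63*n^3 + n^2*(45*z + 93) + n*(-4*z^2 + 62*z - 135) - 4*z^3 - 20*z^2 + 53*z - 21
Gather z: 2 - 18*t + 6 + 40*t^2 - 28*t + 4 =40*t^2 - 46*t + 12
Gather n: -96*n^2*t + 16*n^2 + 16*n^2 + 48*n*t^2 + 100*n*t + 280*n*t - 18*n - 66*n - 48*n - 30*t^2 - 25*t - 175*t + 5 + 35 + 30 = n^2*(32 - 96*t) + n*(48*t^2 + 380*t - 132) - 30*t^2 - 200*t + 70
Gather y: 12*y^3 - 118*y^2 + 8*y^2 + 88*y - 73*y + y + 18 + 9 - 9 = 12*y^3 - 110*y^2 + 16*y + 18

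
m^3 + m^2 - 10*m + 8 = (m - 2)*(m - 1)*(m + 4)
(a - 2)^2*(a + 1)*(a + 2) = a^4 - a^3 - 6*a^2 + 4*a + 8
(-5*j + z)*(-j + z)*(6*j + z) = 30*j^3 - 31*j^2*z + z^3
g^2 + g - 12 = (g - 3)*(g + 4)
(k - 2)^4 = k^4 - 8*k^3 + 24*k^2 - 32*k + 16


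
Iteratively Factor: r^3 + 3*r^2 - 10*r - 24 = (r + 2)*(r^2 + r - 12) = (r - 3)*(r + 2)*(r + 4)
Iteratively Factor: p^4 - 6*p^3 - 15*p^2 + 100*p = (p - 5)*(p^3 - p^2 - 20*p) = (p - 5)^2*(p^2 + 4*p) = (p - 5)^2*(p + 4)*(p)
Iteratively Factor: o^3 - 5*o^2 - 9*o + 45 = (o + 3)*(o^2 - 8*o + 15) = (o - 3)*(o + 3)*(o - 5)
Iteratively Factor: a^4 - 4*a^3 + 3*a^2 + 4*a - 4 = (a - 1)*(a^3 - 3*a^2 + 4) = (a - 2)*(a - 1)*(a^2 - a - 2) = (a - 2)^2*(a - 1)*(a + 1)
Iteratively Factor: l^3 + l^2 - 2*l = (l - 1)*(l^2 + 2*l) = (l - 1)*(l + 2)*(l)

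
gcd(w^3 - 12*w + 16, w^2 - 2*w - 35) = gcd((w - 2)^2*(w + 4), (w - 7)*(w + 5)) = 1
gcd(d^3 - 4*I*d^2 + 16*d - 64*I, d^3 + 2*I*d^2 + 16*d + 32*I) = d^2 + 16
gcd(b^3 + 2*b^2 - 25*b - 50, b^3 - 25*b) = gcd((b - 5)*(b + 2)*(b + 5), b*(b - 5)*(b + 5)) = b^2 - 25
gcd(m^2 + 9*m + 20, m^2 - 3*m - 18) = 1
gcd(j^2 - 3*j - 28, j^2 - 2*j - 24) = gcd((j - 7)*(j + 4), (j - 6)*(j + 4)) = j + 4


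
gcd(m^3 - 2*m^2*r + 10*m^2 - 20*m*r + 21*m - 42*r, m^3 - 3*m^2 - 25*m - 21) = m + 3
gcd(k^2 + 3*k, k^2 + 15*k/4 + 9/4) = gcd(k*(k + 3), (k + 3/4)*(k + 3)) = k + 3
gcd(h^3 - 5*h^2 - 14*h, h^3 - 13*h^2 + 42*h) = h^2 - 7*h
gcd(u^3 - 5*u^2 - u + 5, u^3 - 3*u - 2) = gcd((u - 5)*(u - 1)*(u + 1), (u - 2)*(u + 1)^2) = u + 1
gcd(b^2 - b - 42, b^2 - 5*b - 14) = b - 7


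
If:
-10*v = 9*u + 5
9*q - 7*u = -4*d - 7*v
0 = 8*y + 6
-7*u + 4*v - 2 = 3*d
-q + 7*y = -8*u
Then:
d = -15455/2674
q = 25763/5348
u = 3365/2674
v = -8731/5348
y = -3/4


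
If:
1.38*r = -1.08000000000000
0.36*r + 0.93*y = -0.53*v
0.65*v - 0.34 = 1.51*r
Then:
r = -0.78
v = -1.29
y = 1.04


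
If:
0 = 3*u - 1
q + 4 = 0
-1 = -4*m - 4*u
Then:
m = -1/12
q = -4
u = 1/3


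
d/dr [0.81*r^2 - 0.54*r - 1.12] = 1.62*r - 0.54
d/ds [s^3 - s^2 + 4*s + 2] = 3*s^2 - 2*s + 4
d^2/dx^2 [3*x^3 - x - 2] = 18*x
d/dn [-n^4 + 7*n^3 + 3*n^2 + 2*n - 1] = -4*n^3 + 21*n^2 + 6*n + 2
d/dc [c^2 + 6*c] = 2*c + 6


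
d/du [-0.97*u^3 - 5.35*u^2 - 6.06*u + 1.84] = -2.91*u^2 - 10.7*u - 6.06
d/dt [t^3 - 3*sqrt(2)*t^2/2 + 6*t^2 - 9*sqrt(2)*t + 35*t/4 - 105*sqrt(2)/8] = 3*t^2 - 3*sqrt(2)*t + 12*t - 9*sqrt(2) + 35/4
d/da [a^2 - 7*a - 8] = 2*a - 7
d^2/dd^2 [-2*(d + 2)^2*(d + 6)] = -12*d - 40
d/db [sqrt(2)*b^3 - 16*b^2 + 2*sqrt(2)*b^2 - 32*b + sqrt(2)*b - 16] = 3*sqrt(2)*b^2 - 32*b + 4*sqrt(2)*b - 32 + sqrt(2)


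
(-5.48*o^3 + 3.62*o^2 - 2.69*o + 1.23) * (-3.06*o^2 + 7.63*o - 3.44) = 16.7688*o^5 - 52.8896*o^4 + 54.7032*o^3 - 36.7413*o^2 + 18.6385*o - 4.2312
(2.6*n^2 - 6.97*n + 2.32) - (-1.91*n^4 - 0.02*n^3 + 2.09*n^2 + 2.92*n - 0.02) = 1.91*n^4 + 0.02*n^3 + 0.51*n^2 - 9.89*n + 2.34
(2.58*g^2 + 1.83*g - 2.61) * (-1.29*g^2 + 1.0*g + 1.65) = -3.3282*g^4 + 0.2193*g^3 + 9.4539*g^2 + 0.4095*g - 4.3065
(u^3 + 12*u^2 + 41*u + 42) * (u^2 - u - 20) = u^5 + 11*u^4 + 9*u^3 - 239*u^2 - 862*u - 840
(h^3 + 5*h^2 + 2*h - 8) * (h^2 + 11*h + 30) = h^5 + 16*h^4 + 87*h^3 + 164*h^2 - 28*h - 240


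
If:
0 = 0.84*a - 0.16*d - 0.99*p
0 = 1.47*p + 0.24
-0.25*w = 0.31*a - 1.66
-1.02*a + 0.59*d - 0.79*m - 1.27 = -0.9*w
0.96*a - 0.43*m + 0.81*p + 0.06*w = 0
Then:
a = 7.23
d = 38.98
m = 15.51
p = -0.16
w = -2.33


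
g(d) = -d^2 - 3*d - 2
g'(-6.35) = 9.70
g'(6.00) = -15.00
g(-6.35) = -23.27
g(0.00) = -2.00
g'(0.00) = -3.00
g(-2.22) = -0.27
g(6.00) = -56.00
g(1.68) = -9.86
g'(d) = -2*d - 3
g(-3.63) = -4.29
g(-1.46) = 0.25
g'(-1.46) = -0.08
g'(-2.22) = 1.44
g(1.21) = -7.09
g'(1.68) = -6.36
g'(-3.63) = 4.26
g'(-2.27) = 1.54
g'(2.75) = -8.50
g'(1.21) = -5.42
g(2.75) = -17.81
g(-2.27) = -0.34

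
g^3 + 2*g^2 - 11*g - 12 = (g - 3)*(g + 1)*(g + 4)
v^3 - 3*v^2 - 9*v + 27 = (v - 3)^2*(v + 3)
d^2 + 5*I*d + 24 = (d - 3*I)*(d + 8*I)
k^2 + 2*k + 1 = (k + 1)^2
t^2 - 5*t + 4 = (t - 4)*(t - 1)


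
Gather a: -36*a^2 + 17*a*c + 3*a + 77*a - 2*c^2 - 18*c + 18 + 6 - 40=-36*a^2 + a*(17*c + 80) - 2*c^2 - 18*c - 16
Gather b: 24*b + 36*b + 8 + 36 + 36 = 60*b + 80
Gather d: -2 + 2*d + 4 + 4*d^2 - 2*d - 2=4*d^2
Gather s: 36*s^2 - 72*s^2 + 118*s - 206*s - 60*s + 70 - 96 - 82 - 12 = -36*s^2 - 148*s - 120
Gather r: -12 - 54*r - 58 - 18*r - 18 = -72*r - 88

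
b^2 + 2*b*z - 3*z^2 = (b - z)*(b + 3*z)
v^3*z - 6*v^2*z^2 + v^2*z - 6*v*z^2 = v*(v - 6*z)*(v*z + z)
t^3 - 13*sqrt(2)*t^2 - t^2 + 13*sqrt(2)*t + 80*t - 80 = (t - 1)*(t - 8*sqrt(2))*(t - 5*sqrt(2))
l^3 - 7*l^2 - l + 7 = (l - 7)*(l - 1)*(l + 1)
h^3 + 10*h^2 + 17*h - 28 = (h - 1)*(h + 4)*(h + 7)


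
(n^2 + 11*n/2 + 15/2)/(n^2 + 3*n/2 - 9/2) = (2*n + 5)/(2*n - 3)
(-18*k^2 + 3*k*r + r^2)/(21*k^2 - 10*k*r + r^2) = (6*k + r)/(-7*k + r)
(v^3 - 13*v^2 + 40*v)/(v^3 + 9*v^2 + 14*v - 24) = v*(v^2 - 13*v + 40)/(v^3 + 9*v^2 + 14*v - 24)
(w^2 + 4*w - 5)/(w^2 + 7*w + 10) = (w - 1)/(w + 2)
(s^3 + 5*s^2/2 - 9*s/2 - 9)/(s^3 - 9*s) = (s^2 - s/2 - 3)/(s*(s - 3))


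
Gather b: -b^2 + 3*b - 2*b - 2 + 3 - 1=-b^2 + b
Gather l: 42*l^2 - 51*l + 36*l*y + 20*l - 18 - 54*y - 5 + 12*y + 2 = 42*l^2 + l*(36*y - 31) - 42*y - 21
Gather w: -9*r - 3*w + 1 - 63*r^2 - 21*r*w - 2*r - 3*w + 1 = -63*r^2 - 11*r + w*(-21*r - 6) + 2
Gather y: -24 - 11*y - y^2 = -y^2 - 11*y - 24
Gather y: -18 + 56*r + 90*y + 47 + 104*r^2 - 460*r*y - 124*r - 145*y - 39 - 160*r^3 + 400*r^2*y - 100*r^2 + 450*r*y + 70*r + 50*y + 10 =-160*r^3 + 4*r^2 + 2*r + y*(400*r^2 - 10*r - 5)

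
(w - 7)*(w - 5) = w^2 - 12*w + 35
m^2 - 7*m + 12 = (m - 4)*(m - 3)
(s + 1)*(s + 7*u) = s^2 + 7*s*u + s + 7*u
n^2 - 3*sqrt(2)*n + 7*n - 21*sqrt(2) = (n + 7)*(n - 3*sqrt(2))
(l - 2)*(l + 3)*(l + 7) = l^3 + 8*l^2 + l - 42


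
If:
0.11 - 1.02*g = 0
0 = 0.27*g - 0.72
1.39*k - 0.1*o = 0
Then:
No Solution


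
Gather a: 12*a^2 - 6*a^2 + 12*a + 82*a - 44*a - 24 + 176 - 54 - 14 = 6*a^2 + 50*a + 84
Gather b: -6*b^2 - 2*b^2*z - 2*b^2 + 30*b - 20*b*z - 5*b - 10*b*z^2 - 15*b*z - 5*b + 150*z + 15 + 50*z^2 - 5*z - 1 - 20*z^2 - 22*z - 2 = b^2*(-2*z - 8) + b*(-10*z^2 - 35*z + 20) + 30*z^2 + 123*z + 12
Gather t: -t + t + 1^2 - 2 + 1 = 0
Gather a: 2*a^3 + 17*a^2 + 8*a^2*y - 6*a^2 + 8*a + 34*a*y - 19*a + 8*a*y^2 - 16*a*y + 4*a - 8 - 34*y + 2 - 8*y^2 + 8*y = 2*a^3 + a^2*(8*y + 11) + a*(8*y^2 + 18*y - 7) - 8*y^2 - 26*y - 6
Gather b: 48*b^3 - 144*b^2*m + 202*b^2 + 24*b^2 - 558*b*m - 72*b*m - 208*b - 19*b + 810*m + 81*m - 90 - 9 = 48*b^3 + b^2*(226 - 144*m) + b*(-630*m - 227) + 891*m - 99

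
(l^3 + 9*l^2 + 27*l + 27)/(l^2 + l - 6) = (l^2 + 6*l + 9)/(l - 2)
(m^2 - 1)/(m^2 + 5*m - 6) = (m + 1)/(m + 6)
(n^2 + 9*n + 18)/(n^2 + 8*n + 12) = (n + 3)/(n + 2)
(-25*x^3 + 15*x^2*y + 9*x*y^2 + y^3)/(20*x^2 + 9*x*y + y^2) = (-5*x^2 + 4*x*y + y^2)/(4*x + y)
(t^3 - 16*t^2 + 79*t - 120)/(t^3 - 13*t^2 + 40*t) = (t - 3)/t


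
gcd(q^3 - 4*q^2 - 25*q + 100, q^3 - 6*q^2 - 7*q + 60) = q^2 - 9*q + 20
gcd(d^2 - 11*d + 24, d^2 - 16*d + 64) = d - 8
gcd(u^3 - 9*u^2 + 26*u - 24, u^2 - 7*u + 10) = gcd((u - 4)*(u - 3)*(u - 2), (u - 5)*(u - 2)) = u - 2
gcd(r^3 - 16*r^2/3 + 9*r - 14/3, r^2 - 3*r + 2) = r^2 - 3*r + 2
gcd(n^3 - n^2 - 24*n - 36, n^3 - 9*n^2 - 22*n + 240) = n - 6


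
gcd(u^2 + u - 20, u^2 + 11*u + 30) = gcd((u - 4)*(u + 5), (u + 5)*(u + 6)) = u + 5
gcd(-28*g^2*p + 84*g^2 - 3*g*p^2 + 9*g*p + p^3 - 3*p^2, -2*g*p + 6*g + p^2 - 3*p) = p - 3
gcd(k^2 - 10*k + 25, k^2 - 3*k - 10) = k - 5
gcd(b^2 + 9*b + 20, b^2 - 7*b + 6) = 1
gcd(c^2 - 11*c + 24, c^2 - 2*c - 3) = c - 3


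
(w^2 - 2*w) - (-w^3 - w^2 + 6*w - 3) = w^3 + 2*w^2 - 8*w + 3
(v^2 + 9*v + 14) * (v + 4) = v^3 + 13*v^2 + 50*v + 56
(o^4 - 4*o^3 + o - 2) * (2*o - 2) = 2*o^5 - 10*o^4 + 8*o^3 + 2*o^2 - 6*o + 4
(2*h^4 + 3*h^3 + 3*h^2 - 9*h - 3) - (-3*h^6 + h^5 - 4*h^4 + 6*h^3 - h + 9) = 3*h^6 - h^5 + 6*h^4 - 3*h^3 + 3*h^2 - 8*h - 12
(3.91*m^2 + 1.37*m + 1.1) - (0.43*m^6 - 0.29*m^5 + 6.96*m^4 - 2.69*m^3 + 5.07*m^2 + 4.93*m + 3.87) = -0.43*m^6 + 0.29*m^5 - 6.96*m^4 + 2.69*m^3 - 1.16*m^2 - 3.56*m - 2.77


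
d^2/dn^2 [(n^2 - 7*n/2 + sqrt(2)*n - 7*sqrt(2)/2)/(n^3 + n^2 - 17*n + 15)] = (-((3*n + 1)*(2*n^2 - 7*n + 2*sqrt(2)*n - 7*sqrt(2)) + (4*n - 7 + 2*sqrt(2))*(3*n^2 + 2*n - 17))*(n^3 + n^2 - 17*n + 15) + (3*n^2 + 2*n - 17)^2*(2*n^2 - 7*n + 2*sqrt(2)*n - 7*sqrt(2)) + 2*(n^3 + n^2 - 17*n + 15)^2)/(n^3 + n^2 - 17*n + 15)^3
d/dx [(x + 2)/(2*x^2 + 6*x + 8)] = (x^2 + 3*x - (x + 2)*(2*x + 3) + 4)/(2*(x^2 + 3*x + 4)^2)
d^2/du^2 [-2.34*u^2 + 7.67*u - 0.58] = -4.68000000000000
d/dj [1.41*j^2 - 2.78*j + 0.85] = 2.82*j - 2.78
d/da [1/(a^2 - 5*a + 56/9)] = 81*(5 - 2*a)/(9*a^2 - 45*a + 56)^2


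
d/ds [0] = 0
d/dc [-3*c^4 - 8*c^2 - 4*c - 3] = -12*c^3 - 16*c - 4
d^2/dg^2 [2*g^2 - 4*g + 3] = 4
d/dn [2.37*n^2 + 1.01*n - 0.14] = 4.74*n + 1.01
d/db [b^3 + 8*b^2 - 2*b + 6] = 3*b^2 + 16*b - 2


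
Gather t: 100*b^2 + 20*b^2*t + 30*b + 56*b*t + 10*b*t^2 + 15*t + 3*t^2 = 100*b^2 + 30*b + t^2*(10*b + 3) + t*(20*b^2 + 56*b + 15)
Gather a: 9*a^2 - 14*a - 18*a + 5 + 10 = 9*a^2 - 32*a + 15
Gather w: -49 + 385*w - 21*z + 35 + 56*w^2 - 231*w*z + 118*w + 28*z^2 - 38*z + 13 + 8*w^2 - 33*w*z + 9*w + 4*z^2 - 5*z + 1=64*w^2 + w*(512 - 264*z) + 32*z^2 - 64*z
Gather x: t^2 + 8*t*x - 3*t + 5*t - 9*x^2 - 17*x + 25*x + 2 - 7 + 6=t^2 + 2*t - 9*x^2 + x*(8*t + 8) + 1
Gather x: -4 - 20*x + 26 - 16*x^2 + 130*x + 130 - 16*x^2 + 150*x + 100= -32*x^2 + 260*x + 252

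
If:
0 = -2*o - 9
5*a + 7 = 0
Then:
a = -7/5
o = -9/2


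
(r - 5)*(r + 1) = r^2 - 4*r - 5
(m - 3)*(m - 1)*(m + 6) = m^3 + 2*m^2 - 21*m + 18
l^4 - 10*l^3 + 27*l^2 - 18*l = l*(l - 6)*(l - 3)*(l - 1)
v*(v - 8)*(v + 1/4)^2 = v^4 - 15*v^3/2 - 63*v^2/16 - v/2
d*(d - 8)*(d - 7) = d^3 - 15*d^2 + 56*d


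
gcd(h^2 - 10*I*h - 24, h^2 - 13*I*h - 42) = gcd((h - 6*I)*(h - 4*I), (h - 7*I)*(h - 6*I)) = h - 6*I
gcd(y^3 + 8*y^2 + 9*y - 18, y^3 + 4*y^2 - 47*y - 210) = y + 6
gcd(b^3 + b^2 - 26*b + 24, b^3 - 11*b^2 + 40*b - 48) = b - 4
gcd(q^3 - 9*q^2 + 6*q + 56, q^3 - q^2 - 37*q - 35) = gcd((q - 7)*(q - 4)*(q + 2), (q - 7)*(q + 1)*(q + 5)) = q - 7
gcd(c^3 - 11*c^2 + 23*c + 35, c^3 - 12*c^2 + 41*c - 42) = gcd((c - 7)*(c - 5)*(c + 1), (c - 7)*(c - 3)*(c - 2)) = c - 7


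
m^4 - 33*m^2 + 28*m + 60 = (m - 5)*(m - 2)*(m + 1)*(m + 6)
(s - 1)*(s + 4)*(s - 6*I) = s^3 + 3*s^2 - 6*I*s^2 - 4*s - 18*I*s + 24*I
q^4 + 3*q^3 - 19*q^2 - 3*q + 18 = (q - 3)*(q - 1)*(q + 1)*(q + 6)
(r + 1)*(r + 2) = r^2 + 3*r + 2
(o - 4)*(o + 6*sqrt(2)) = o^2 - 4*o + 6*sqrt(2)*o - 24*sqrt(2)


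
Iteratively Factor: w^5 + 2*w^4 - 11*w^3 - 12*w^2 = (w)*(w^4 + 2*w^3 - 11*w^2 - 12*w) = w*(w - 3)*(w^3 + 5*w^2 + 4*w) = w*(w - 3)*(w + 4)*(w^2 + w) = w^2*(w - 3)*(w + 4)*(w + 1)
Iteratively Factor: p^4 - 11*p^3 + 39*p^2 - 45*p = (p - 3)*(p^3 - 8*p^2 + 15*p) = p*(p - 3)*(p^2 - 8*p + 15) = p*(p - 5)*(p - 3)*(p - 3)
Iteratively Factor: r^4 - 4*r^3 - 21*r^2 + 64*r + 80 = (r - 5)*(r^3 + r^2 - 16*r - 16) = (r - 5)*(r - 4)*(r^2 + 5*r + 4) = (r - 5)*(r - 4)*(r + 4)*(r + 1)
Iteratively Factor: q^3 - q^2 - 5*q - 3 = (q - 3)*(q^2 + 2*q + 1) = (q - 3)*(q + 1)*(q + 1)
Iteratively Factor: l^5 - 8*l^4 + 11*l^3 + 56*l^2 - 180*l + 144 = (l - 2)*(l^4 - 6*l^3 - l^2 + 54*l - 72) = (l - 4)*(l - 2)*(l^3 - 2*l^2 - 9*l + 18) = (l - 4)*(l - 2)*(l + 3)*(l^2 - 5*l + 6) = (l - 4)*(l - 3)*(l - 2)*(l + 3)*(l - 2)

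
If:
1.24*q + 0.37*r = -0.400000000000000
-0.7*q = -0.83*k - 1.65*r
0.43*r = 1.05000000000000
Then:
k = -5.74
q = -1.05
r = 2.44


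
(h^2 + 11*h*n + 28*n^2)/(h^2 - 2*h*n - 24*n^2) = (h + 7*n)/(h - 6*n)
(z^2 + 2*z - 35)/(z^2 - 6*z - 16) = (-z^2 - 2*z + 35)/(-z^2 + 6*z + 16)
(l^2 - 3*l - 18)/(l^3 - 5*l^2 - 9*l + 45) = (l - 6)/(l^2 - 8*l + 15)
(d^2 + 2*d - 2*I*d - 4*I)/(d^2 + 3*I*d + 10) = (d + 2)/(d + 5*I)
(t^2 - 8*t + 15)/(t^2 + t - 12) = (t - 5)/(t + 4)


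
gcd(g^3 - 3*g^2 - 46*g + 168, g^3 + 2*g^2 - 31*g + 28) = g^2 + 3*g - 28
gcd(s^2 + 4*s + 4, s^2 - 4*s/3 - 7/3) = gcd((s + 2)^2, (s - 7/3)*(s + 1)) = 1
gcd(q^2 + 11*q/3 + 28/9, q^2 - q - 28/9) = q + 4/3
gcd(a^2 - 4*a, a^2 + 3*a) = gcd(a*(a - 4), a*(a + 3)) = a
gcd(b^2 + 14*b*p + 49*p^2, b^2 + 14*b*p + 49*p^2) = b^2 + 14*b*p + 49*p^2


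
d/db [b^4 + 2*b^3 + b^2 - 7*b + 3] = 4*b^3 + 6*b^2 + 2*b - 7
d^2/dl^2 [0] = 0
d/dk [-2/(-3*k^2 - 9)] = -4*k/(3*(k^2 + 3)^2)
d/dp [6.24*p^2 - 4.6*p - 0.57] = 12.48*p - 4.6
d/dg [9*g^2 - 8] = 18*g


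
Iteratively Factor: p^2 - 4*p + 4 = (p - 2)*(p - 2)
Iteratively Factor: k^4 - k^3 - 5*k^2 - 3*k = (k - 3)*(k^3 + 2*k^2 + k) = k*(k - 3)*(k^2 + 2*k + 1) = k*(k - 3)*(k + 1)*(k + 1)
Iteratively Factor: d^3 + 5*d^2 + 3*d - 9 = (d - 1)*(d^2 + 6*d + 9) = (d - 1)*(d + 3)*(d + 3)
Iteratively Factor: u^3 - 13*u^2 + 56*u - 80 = (u - 4)*(u^2 - 9*u + 20) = (u - 5)*(u - 4)*(u - 4)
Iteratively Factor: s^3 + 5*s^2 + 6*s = (s + 2)*(s^2 + 3*s) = s*(s + 2)*(s + 3)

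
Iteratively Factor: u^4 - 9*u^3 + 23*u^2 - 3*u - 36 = (u - 3)*(u^3 - 6*u^2 + 5*u + 12) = (u - 3)*(u + 1)*(u^2 - 7*u + 12) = (u - 4)*(u - 3)*(u + 1)*(u - 3)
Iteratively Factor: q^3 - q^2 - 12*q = (q + 3)*(q^2 - 4*q) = q*(q + 3)*(q - 4)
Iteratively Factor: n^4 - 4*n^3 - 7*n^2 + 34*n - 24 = (n - 2)*(n^3 - 2*n^2 - 11*n + 12) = (n - 2)*(n - 1)*(n^2 - n - 12) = (n - 2)*(n - 1)*(n + 3)*(n - 4)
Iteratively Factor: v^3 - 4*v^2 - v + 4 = (v + 1)*(v^2 - 5*v + 4) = (v - 1)*(v + 1)*(v - 4)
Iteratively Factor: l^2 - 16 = (l - 4)*(l + 4)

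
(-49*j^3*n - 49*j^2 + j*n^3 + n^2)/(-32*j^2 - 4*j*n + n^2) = (49*j^3*n + 49*j^2 - j*n^3 - n^2)/(32*j^2 + 4*j*n - n^2)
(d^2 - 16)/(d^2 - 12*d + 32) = (d + 4)/(d - 8)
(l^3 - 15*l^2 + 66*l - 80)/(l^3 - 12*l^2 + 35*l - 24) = (l^2 - 7*l + 10)/(l^2 - 4*l + 3)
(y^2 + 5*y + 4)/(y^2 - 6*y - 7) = (y + 4)/(y - 7)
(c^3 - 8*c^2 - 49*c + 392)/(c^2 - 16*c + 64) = (c^2 - 49)/(c - 8)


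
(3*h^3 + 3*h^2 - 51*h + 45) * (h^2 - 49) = 3*h^5 + 3*h^4 - 198*h^3 - 102*h^2 + 2499*h - 2205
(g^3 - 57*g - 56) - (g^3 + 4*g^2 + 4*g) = -4*g^2 - 61*g - 56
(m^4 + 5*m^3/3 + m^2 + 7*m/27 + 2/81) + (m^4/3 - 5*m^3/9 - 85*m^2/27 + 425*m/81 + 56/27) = 4*m^4/3 + 10*m^3/9 - 58*m^2/27 + 446*m/81 + 170/81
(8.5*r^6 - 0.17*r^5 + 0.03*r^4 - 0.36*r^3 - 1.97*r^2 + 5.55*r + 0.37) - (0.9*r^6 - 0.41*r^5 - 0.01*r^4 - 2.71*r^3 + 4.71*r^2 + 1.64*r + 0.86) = 7.6*r^6 + 0.24*r^5 + 0.04*r^4 + 2.35*r^3 - 6.68*r^2 + 3.91*r - 0.49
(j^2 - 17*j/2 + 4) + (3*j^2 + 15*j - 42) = 4*j^2 + 13*j/2 - 38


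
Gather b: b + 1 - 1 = b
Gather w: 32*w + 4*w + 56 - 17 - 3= 36*w + 36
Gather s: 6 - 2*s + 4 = 10 - 2*s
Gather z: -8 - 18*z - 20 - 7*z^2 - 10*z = -7*z^2 - 28*z - 28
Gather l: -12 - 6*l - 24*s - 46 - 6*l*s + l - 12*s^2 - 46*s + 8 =l*(-6*s - 5) - 12*s^2 - 70*s - 50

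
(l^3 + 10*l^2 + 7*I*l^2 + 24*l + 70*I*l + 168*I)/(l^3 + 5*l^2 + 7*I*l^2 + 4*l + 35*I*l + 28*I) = (l + 6)/(l + 1)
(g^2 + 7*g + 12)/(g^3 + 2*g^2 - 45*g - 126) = (g + 4)/(g^2 - g - 42)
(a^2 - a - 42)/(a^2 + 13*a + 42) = (a - 7)/(a + 7)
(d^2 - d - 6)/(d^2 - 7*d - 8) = (-d^2 + d + 6)/(-d^2 + 7*d + 8)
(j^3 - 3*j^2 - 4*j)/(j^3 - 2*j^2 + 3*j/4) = 4*(j^2 - 3*j - 4)/(4*j^2 - 8*j + 3)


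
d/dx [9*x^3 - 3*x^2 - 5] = 3*x*(9*x - 2)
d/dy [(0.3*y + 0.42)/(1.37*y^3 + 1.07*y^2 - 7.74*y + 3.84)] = (-0.822*y^3 - 2.0472*y^2 - 0.8988*y + 4.4028)/(1.8769*y^6 + 2.9318*y^5 - 20.0627*y^4 - 6.042*y^3 + 68.1252*y^2 - 59.4432*y + 14.7456)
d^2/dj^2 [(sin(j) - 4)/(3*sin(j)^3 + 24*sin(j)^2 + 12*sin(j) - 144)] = (-4*sin(j)^7 + 12*sin(j)^6 + 310*sin(j)^5 + 464*sin(j)^4 - 584*sin(j)^3 + 4960*sin(j)^2 - 1152*sin(j) - 2816)/(3*(sin(j)^3 + 8*sin(j)^2 + 4*sin(j) - 48)^3)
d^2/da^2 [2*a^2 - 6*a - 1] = 4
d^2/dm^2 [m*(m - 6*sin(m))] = 6*m*sin(m) - 12*cos(m) + 2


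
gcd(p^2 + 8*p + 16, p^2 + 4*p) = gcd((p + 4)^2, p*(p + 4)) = p + 4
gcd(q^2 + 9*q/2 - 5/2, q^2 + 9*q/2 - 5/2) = q^2 + 9*q/2 - 5/2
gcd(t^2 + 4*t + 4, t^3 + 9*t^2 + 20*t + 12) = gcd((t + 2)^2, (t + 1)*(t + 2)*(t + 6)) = t + 2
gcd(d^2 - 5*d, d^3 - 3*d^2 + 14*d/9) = d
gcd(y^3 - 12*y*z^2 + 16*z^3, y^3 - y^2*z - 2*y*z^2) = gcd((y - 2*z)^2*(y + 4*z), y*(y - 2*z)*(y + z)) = y - 2*z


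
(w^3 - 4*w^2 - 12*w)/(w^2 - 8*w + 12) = w*(w + 2)/(w - 2)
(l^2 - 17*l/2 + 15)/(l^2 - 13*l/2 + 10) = (l - 6)/(l - 4)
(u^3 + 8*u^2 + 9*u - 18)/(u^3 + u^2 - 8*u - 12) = (u^3 + 8*u^2 + 9*u - 18)/(u^3 + u^2 - 8*u - 12)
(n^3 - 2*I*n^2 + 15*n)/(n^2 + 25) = n*(n + 3*I)/(n + 5*I)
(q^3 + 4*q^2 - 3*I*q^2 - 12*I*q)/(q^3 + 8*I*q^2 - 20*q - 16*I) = q*(q^2 + q*(4 - 3*I) - 12*I)/(q^3 + 8*I*q^2 - 20*q - 16*I)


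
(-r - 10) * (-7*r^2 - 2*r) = 7*r^3 + 72*r^2 + 20*r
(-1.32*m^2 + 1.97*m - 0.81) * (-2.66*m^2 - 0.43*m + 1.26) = 3.5112*m^4 - 4.6726*m^3 - 0.3557*m^2 + 2.8305*m - 1.0206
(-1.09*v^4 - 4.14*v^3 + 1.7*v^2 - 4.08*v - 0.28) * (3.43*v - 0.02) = -3.7387*v^5 - 14.1784*v^4 + 5.9138*v^3 - 14.0284*v^2 - 0.8788*v + 0.0056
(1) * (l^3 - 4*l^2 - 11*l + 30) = l^3 - 4*l^2 - 11*l + 30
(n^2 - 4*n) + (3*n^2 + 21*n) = 4*n^2 + 17*n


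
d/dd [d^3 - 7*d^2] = d*(3*d - 14)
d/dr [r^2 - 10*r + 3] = 2*r - 10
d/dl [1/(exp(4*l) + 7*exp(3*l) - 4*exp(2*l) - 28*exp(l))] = (-4*exp(3*l) - 21*exp(2*l) + 8*exp(l) + 28)*exp(-l)/(exp(3*l) + 7*exp(2*l) - 4*exp(l) - 28)^2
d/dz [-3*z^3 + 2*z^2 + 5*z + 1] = -9*z^2 + 4*z + 5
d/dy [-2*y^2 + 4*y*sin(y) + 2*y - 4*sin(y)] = 4*y*cos(y) - 4*y - 4*sqrt(2)*cos(y + pi/4) + 2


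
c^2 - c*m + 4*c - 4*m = (c + 4)*(c - m)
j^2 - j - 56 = (j - 8)*(j + 7)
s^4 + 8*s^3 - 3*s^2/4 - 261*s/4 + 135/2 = (s - 3/2)^2*(s + 5)*(s + 6)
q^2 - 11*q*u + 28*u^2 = (q - 7*u)*(q - 4*u)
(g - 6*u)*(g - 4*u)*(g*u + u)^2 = g^4*u^2 - 10*g^3*u^3 + 2*g^3*u^2 + 24*g^2*u^4 - 20*g^2*u^3 + g^2*u^2 + 48*g*u^4 - 10*g*u^3 + 24*u^4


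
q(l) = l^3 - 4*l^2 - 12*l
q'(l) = 3*l^2 - 8*l - 12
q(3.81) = -48.48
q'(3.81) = 1.07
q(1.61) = -25.52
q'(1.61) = -17.10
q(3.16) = -46.31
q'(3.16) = -7.32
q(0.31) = -4.07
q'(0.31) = -14.19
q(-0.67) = 5.94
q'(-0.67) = -5.29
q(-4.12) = -88.39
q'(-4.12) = 71.88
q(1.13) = -17.22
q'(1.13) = -17.21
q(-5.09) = -174.42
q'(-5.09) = 106.44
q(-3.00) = -27.00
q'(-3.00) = 39.00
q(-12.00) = -2160.00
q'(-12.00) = 516.00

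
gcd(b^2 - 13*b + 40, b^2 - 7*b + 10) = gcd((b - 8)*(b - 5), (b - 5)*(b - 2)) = b - 5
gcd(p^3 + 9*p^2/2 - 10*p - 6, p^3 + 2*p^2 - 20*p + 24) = p^2 + 4*p - 12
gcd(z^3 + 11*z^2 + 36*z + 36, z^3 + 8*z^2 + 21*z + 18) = z^2 + 5*z + 6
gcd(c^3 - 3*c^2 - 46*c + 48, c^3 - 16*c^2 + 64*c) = c - 8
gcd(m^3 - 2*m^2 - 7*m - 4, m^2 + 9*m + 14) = 1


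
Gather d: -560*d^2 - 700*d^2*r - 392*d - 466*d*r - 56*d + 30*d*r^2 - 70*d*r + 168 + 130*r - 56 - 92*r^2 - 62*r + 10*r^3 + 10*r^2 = d^2*(-700*r - 560) + d*(30*r^2 - 536*r - 448) + 10*r^3 - 82*r^2 + 68*r + 112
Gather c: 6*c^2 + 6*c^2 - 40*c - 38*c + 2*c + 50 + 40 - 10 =12*c^2 - 76*c + 80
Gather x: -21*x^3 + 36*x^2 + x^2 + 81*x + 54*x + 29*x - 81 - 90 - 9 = -21*x^3 + 37*x^2 + 164*x - 180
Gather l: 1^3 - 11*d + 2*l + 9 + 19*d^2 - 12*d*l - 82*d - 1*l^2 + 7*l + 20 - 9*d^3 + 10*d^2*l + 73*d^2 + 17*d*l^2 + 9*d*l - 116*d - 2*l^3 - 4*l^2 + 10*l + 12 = -9*d^3 + 92*d^2 - 209*d - 2*l^3 + l^2*(17*d - 5) + l*(10*d^2 - 3*d + 19) + 42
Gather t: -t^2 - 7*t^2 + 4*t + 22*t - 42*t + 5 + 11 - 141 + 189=-8*t^2 - 16*t + 64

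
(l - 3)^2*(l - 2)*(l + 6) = l^4 - 2*l^3 - 27*l^2 + 108*l - 108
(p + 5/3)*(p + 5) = p^2 + 20*p/3 + 25/3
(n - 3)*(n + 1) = n^2 - 2*n - 3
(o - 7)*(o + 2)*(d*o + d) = d*o^3 - 4*d*o^2 - 19*d*o - 14*d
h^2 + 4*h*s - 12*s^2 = (h - 2*s)*(h + 6*s)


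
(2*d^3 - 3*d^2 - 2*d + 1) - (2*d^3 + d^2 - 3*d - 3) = -4*d^2 + d + 4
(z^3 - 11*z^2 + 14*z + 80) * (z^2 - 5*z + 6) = z^5 - 16*z^4 + 75*z^3 - 56*z^2 - 316*z + 480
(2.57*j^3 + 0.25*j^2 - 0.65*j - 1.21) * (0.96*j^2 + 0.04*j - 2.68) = 2.4672*j^5 + 0.3428*j^4 - 7.5016*j^3 - 1.8576*j^2 + 1.6936*j + 3.2428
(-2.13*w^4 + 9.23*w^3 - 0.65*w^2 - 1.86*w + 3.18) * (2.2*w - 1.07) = -4.686*w^5 + 22.5851*w^4 - 11.3061*w^3 - 3.3965*w^2 + 8.9862*w - 3.4026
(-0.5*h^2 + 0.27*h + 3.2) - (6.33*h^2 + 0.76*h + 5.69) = -6.83*h^2 - 0.49*h - 2.49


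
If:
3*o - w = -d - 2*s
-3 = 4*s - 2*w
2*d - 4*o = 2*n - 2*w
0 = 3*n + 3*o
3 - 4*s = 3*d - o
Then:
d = 33/4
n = 9/4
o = -9/4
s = -6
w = -21/2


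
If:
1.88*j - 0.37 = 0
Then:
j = 0.20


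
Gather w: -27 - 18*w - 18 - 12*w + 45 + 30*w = 0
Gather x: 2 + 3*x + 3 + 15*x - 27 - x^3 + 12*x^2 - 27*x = -x^3 + 12*x^2 - 9*x - 22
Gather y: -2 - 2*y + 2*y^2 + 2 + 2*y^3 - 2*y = 2*y^3 + 2*y^2 - 4*y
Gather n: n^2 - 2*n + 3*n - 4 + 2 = n^2 + n - 2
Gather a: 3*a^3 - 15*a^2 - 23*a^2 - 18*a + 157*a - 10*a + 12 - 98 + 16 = 3*a^3 - 38*a^2 + 129*a - 70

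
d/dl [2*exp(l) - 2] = 2*exp(l)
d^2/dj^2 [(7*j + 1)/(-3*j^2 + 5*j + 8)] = 2*((6*j - 5)^2*(7*j + 1) + (63*j - 32)*(-3*j^2 + 5*j + 8))/(-3*j^2 + 5*j + 8)^3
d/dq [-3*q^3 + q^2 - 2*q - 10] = -9*q^2 + 2*q - 2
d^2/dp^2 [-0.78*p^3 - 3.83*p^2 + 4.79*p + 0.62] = -4.68*p - 7.66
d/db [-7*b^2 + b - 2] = 1 - 14*b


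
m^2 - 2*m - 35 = (m - 7)*(m + 5)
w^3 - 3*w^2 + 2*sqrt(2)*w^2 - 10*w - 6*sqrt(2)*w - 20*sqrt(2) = (w - 5)*(w + 2)*(w + 2*sqrt(2))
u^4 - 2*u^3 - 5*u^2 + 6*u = u*(u - 3)*(u - 1)*(u + 2)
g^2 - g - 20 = (g - 5)*(g + 4)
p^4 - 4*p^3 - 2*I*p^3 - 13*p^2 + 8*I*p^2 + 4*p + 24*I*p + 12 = (p - 6)*(p + 2)*(p - I)^2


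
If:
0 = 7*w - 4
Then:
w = 4/7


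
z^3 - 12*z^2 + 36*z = z*(z - 6)^2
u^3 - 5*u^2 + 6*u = u*(u - 3)*(u - 2)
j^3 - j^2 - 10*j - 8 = (j - 4)*(j + 1)*(j + 2)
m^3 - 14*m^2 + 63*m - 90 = (m - 6)*(m - 5)*(m - 3)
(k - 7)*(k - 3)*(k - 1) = k^3 - 11*k^2 + 31*k - 21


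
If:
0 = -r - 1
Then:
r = -1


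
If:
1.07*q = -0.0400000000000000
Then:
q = -0.04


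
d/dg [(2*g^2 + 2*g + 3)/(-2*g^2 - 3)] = 2*(2*g^2 - 3)/(4*g^4 + 12*g^2 + 9)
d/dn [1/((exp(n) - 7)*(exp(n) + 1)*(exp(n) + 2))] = -((exp(n) - 7)*(exp(n) + 1) + (exp(n) - 7)*(exp(n) + 2) + (exp(n) + 1)*(exp(n) + 2))/(4*(exp(n) - 7)^2*(exp(n) + 2)^2*cosh(n/2)^2)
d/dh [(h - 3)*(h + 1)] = 2*h - 2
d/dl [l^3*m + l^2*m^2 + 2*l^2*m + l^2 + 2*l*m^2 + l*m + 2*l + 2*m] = 3*l^2*m + 2*l*m^2 + 4*l*m + 2*l + 2*m^2 + m + 2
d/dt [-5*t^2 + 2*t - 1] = 2 - 10*t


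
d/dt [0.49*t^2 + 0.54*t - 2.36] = 0.98*t + 0.54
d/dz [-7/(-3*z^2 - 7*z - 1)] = 7*(-6*z - 7)/(3*z^2 + 7*z + 1)^2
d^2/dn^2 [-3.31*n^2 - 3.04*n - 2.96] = -6.62000000000000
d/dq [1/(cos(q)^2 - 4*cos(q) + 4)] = 2*sin(q)/(cos(q) - 2)^3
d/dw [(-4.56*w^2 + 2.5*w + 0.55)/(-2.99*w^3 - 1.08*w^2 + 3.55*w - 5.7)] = (-13.6344*w^4 + 14.95*w^3 - 8.5545*w^2 + 53.172*w - 16.2025)/(8.9401*w^6 + 6.4584*w^5 - 20.0626*w^4 + 26.418*w^3 + 24.9145*w^2 - 40.47*w + 32.49)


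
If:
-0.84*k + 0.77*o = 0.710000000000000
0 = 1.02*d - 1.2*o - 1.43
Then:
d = 1.17647058823529*o + 1.40196078431373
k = 0.916666666666667*o - 0.845238095238095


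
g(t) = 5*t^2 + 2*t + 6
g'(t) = 10*t + 2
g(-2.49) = 32.02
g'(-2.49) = -22.90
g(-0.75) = 7.31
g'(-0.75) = -5.50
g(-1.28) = 11.63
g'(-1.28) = -10.80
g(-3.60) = 63.60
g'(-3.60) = -34.00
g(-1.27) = 11.52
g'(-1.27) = -10.70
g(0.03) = 6.06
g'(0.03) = 2.30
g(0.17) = 6.48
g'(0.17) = 3.70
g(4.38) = 110.68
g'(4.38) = 45.80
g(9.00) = 429.00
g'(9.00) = 92.00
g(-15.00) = 1101.00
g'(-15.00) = -148.00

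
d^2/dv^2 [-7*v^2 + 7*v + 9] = -14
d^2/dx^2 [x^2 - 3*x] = 2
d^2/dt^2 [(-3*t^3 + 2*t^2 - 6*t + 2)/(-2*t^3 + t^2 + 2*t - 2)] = 4*(-t^6 + 54*t^5 - 90*t^4 + 70*t^3 - 87*t^2 + 42*t + 2)/(8*t^9 - 12*t^8 - 18*t^7 + 47*t^6 - 6*t^5 - 54*t^4 + 40*t^3 + 12*t^2 - 24*t + 8)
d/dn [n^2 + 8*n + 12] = 2*n + 8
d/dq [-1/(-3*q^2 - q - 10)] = (-6*q - 1)/(3*q^2 + q + 10)^2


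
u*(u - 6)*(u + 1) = u^3 - 5*u^2 - 6*u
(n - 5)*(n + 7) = n^2 + 2*n - 35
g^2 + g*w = g*(g + w)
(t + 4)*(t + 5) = t^2 + 9*t + 20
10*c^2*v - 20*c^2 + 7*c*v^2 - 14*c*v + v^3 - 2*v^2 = (2*c + v)*(5*c + v)*(v - 2)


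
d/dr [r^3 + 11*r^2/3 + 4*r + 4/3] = 3*r^2 + 22*r/3 + 4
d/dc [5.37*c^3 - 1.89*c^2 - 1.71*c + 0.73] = 16.11*c^2 - 3.78*c - 1.71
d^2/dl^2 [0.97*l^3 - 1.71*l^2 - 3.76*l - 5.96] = 5.82*l - 3.42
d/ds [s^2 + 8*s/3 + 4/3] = 2*s + 8/3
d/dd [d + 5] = 1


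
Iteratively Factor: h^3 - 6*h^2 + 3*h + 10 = (h - 5)*(h^2 - h - 2) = (h - 5)*(h - 2)*(h + 1)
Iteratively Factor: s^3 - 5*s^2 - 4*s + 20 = (s + 2)*(s^2 - 7*s + 10) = (s - 2)*(s + 2)*(s - 5)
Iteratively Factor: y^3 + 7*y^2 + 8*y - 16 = (y - 1)*(y^2 + 8*y + 16) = (y - 1)*(y + 4)*(y + 4)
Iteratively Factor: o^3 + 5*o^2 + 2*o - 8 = (o + 2)*(o^2 + 3*o - 4) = (o + 2)*(o + 4)*(o - 1)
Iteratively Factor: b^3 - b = (b + 1)*(b^2 - b) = b*(b + 1)*(b - 1)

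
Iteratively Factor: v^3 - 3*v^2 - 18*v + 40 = (v + 4)*(v^2 - 7*v + 10) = (v - 2)*(v + 4)*(v - 5)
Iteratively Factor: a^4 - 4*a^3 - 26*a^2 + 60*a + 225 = (a + 3)*(a^3 - 7*a^2 - 5*a + 75) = (a + 3)^2*(a^2 - 10*a + 25) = (a - 5)*(a + 3)^2*(a - 5)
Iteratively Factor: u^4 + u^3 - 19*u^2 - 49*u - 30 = (u + 2)*(u^3 - u^2 - 17*u - 15) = (u - 5)*(u + 2)*(u^2 + 4*u + 3) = (u - 5)*(u + 2)*(u + 3)*(u + 1)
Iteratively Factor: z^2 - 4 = (z + 2)*(z - 2)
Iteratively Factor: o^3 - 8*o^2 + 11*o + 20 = (o + 1)*(o^2 - 9*o + 20) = (o - 4)*(o + 1)*(o - 5)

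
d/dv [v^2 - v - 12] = 2*v - 1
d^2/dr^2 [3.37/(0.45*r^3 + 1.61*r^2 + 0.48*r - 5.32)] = (-(9.099*r + 10.8514)*(0.45*r^3 + 1.61*r^2 + 0.48*r - 5.32) + 3.37*(1.35*r^2 + 3.22*r + 0.48)*(2.7*r^2 + 6.44*r + 0.96))/(0.45*r^3 + 1.61*r^2 + 0.48*r - 5.32)^3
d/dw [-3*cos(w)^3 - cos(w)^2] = (9*cos(w) + 2)*sin(w)*cos(w)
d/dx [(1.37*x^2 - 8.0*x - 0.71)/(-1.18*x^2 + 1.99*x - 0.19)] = (-6.7137*x^2 - 2.1962*x + 2.9329)/(1.3924*x^4 - 4.6964*x^3 + 4.4085*x^2 - 0.7562*x + 0.0361)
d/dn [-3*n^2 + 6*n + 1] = 6 - 6*n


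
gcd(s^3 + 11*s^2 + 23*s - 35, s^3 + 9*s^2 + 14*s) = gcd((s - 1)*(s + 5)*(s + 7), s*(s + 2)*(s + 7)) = s + 7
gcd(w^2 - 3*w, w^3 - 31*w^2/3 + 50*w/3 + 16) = w - 3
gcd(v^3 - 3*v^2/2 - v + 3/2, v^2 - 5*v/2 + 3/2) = v^2 - 5*v/2 + 3/2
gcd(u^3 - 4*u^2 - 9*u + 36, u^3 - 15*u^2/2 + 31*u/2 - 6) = u^2 - 7*u + 12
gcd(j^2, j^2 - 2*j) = j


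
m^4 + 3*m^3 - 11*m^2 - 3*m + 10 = (m - 2)*(m - 1)*(m + 1)*(m + 5)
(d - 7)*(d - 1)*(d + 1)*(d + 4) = d^4 - 3*d^3 - 29*d^2 + 3*d + 28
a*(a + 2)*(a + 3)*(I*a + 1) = I*a^4 + a^3 + 5*I*a^3 + 5*a^2 + 6*I*a^2 + 6*a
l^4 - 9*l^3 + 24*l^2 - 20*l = l*(l - 5)*(l - 2)^2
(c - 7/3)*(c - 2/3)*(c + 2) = c^3 - c^2 - 40*c/9 + 28/9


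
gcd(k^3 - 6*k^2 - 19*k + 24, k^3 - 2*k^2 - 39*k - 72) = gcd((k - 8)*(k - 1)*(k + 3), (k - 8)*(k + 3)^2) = k^2 - 5*k - 24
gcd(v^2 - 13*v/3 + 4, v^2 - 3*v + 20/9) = v - 4/3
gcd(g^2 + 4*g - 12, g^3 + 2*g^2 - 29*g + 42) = g - 2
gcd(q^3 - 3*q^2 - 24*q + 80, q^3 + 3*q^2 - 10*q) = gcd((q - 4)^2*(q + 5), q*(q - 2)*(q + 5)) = q + 5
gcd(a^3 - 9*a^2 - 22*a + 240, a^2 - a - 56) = a - 8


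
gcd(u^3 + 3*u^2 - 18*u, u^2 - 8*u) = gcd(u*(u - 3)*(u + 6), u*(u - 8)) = u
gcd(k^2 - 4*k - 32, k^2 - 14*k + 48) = k - 8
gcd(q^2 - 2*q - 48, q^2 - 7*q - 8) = q - 8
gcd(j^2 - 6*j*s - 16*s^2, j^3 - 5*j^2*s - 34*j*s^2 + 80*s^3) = -j + 8*s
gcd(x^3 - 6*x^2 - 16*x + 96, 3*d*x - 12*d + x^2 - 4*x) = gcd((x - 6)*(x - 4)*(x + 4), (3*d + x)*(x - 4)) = x - 4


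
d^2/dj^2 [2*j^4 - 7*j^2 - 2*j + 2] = 24*j^2 - 14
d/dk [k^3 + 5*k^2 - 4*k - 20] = 3*k^2 + 10*k - 4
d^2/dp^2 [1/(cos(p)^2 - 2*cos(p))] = (-2*(1 - cos(2*p))^2 - 15*cos(p) - 6*cos(2*p) + 3*cos(3*p) + 18)/(2*(cos(p) - 2)^3*cos(p)^3)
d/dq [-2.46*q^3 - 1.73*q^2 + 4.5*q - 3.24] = -7.38*q^2 - 3.46*q + 4.5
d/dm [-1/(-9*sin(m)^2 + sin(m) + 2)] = (1 - 18*sin(m))*cos(m)/(-9*sin(m)^2 + sin(m) + 2)^2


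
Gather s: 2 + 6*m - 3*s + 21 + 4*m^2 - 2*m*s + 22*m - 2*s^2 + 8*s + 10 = 4*m^2 + 28*m - 2*s^2 + s*(5 - 2*m) + 33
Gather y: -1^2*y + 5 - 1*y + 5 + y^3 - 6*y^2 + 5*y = y^3 - 6*y^2 + 3*y + 10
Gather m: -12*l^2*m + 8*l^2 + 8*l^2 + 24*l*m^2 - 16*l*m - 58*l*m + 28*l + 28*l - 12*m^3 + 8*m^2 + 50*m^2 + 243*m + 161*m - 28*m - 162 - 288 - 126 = 16*l^2 + 56*l - 12*m^3 + m^2*(24*l + 58) + m*(-12*l^2 - 74*l + 376) - 576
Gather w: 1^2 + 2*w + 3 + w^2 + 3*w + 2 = w^2 + 5*w + 6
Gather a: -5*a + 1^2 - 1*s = -5*a - s + 1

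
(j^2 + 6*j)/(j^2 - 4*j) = (j + 6)/(j - 4)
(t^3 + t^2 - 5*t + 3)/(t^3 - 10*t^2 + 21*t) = (t^3 + t^2 - 5*t + 3)/(t*(t^2 - 10*t + 21))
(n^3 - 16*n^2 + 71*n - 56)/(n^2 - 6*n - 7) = (n^2 - 9*n + 8)/(n + 1)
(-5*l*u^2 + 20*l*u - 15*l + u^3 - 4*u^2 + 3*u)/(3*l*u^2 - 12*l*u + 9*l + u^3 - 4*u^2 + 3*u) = (-5*l + u)/(3*l + u)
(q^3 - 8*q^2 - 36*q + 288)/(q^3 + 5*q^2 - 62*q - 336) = (q - 6)/(q + 7)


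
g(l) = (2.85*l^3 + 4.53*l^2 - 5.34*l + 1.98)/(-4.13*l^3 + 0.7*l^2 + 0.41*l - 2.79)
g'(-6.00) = 0.04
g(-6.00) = -0.46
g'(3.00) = 0.05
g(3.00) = -0.97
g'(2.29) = 0.02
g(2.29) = -1.00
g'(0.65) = -0.82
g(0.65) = -0.36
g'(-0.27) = 3.01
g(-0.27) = -1.34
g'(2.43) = 0.03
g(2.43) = -1.00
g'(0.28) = 0.81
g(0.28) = -0.33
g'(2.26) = 0.02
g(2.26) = -1.00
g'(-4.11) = 0.10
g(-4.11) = -0.33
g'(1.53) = -0.21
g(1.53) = -0.95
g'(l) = (8.55*l^2 + 9.06*l - 5.34)/(-4.13*l^3 + 0.7*l^2 + 0.41*l - 2.79) + (12.39*l^2 - 1.4*l - 0.41)*(2.85*l^3 + 4.53*l^2 - 5.34*l + 1.98)/(-4.13*l^3 + 0.7*l^2 + 0.41*l - 2.79)^2 = (20.7039*l^4 - 41.7714*l^3 + 6.273*l^2 - 28.0494*l + 14.0868)/(17.0569*l^6 - 5.782*l^5 - 2.8966*l^4 + 23.6194*l^3 - 3.7379*l^2 - 2.2878*l + 7.7841)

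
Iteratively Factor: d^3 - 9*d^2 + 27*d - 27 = (d - 3)*(d^2 - 6*d + 9) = (d - 3)^2*(d - 3)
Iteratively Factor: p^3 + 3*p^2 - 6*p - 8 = (p + 1)*(p^2 + 2*p - 8) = (p - 2)*(p + 1)*(p + 4)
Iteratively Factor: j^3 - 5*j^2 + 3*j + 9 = (j - 3)*(j^2 - 2*j - 3) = (j - 3)*(j + 1)*(j - 3)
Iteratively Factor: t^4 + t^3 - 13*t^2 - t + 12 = (t + 4)*(t^3 - 3*t^2 - t + 3) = (t - 3)*(t + 4)*(t^2 - 1) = (t - 3)*(t + 1)*(t + 4)*(t - 1)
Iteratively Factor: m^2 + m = (m + 1)*(m)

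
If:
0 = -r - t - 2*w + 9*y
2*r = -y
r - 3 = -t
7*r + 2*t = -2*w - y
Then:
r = 1/5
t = 14/5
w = -33/10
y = -2/5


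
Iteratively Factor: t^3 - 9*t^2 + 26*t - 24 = (t - 4)*(t^2 - 5*t + 6) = (t - 4)*(t - 3)*(t - 2)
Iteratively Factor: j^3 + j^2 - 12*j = (j)*(j^2 + j - 12) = j*(j + 4)*(j - 3)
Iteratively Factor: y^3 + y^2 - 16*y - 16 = (y + 4)*(y^2 - 3*y - 4) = (y - 4)*(y + 4)*(y + 1)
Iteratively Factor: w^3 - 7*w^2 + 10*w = (w - 5)*(w^2 - 2*w) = (w - 5)*(w - 2)*(w)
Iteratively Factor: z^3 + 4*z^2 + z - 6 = (z - 1)*(z^2 + 5*z + 6) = (z - 1)*(z + 3)*(z + 2)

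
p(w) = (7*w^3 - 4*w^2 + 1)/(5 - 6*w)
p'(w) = (21*w^2 - 8*w)/(5 - 6*w) + 6*(7*w^3 - 4*w^2 + 1)/(5 - 6*w)^2 = (-84*w^3 + 129*w^2 - 40*w + 6)/(36*w^2 - 60*w + 25)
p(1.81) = -5.02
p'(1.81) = -4.13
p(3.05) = -12.21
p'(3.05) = -7.35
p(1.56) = -4.09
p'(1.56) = -3.23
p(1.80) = -4.98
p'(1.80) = -4.10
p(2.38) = -7.84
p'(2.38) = -5.70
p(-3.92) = -16.90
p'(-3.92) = 8.86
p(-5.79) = -37.54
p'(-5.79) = 13.21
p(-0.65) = -0.29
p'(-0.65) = 1.38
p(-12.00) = -164.56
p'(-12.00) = 27.70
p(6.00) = -44.16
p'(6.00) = -14.29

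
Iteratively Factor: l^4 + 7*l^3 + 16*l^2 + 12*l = (l + 2)*(l^3 + 5*l^2 + 6*l) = l*(l + 2)*(l^2 + 5*l + 6) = l*(l + 2)^2*(l + 3)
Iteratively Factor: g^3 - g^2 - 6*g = (g + 2)*(g^2 - 3*g) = (g - 3)*(g + 2)*(g)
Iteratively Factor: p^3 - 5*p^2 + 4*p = (p - 1)*(p^2 - 4*p) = (p - 4)*(p - 1)*(p)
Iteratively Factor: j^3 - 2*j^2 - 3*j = (j - 3)*(j^2 + j) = (j - 3)*(j + 1)*(j)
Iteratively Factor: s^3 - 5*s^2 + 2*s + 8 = (s + 1)*(s^2 - 6*s + 8) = (s - 4)*(s + 1)*(s - 2)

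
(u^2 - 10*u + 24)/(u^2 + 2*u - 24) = (u - 6)/(u + 6)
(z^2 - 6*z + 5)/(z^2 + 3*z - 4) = (z - 5)/(z + 4)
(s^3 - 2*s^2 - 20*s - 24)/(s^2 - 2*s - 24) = (s^2 + 4*s + 4)/(s + 4)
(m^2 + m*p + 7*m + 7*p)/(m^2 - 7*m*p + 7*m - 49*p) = (-m - p)/(-m + 7*p)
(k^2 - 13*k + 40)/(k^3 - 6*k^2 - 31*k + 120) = (k - 5)/(k^2 + 2*k - 15)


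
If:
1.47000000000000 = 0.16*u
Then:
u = 9.19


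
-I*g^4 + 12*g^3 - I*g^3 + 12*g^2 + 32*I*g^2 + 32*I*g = g*(g + 4*I)*(g + 8*I)*(-I*g - I)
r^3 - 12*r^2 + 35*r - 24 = (r - 8)*(r - 3)*(r - 1)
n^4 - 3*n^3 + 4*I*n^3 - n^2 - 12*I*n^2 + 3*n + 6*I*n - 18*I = (n - 3)*(n - I)*(n + 2*I)*(n + 3*I)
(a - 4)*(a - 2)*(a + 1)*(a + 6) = a^4 + a^3 - 28*a^2 + 20*a + 48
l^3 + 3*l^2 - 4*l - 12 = (l - 2)*(l + 2)*(l + 3)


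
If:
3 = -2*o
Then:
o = -3/2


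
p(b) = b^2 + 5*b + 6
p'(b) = 2*b + 5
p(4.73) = 52.02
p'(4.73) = 14.46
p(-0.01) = 5.95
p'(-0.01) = 4.98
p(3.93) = 41.09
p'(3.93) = 12.86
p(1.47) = 15.51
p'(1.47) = 7.94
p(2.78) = 27.63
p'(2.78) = 10.56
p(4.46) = 48.19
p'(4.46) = 13.92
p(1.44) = 15.27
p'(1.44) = 7.88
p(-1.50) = 0.75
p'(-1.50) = 2.00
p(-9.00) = 42.00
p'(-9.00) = -13.00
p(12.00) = 210.00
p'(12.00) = 29.00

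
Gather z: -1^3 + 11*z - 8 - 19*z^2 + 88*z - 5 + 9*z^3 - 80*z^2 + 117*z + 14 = 9*z^3 - 99*z^2 + 216*z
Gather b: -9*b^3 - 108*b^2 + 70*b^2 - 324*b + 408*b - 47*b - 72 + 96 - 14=-9*b^3 - 38*b^2 + 37*b + 10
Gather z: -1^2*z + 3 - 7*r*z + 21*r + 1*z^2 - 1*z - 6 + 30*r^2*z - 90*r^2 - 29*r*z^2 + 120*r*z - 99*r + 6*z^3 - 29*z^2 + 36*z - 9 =-90*r^2 - 78*r + 6*z^3 + z^2*(-29*r - 28) + z*(30*r^2 + 113*r + 34) - 12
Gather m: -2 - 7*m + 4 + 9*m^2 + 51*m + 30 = 9*m^2 + 44*m + 32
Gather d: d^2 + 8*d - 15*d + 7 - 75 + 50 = d^2 - 7*d - 18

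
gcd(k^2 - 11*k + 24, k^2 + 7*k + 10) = 1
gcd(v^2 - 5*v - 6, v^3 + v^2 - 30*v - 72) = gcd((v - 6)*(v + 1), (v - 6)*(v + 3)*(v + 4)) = v - 6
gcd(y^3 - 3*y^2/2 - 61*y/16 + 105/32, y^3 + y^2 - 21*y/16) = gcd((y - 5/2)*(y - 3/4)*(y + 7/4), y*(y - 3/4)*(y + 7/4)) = y^2 + y - 21/16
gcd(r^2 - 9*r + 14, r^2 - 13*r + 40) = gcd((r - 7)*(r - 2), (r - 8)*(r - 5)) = 1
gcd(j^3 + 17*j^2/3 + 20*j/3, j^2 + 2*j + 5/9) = j + 5/3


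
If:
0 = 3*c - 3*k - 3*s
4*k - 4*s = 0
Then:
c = 2*s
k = s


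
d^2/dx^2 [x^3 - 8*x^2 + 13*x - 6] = 6*x - 16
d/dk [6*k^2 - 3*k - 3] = 12*k - 3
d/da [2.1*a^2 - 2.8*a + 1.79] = 4.2*a - 2.8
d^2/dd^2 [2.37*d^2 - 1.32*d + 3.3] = 4.74000000000000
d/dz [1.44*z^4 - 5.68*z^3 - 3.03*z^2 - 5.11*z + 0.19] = 5.76*z^3 - 17.04*z^2 - 6.06*z - 5.11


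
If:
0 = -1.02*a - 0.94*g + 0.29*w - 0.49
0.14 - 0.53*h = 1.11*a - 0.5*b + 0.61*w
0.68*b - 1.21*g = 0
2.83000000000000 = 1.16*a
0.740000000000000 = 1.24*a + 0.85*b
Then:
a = 2.44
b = -2.69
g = -1.51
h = -13.57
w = 5.37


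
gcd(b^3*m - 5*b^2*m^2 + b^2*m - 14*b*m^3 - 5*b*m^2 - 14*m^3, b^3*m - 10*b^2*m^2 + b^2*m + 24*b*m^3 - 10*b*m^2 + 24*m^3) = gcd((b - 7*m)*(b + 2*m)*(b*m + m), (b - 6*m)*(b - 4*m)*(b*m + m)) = b*m + m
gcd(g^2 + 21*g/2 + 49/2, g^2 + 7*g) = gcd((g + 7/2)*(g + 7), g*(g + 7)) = g + 7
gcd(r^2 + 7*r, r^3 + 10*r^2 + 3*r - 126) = r + 7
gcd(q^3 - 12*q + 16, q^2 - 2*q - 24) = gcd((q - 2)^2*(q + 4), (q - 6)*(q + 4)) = q + 4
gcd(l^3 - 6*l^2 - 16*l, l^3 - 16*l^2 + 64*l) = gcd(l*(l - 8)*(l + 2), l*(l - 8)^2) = l^2 - 8*l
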